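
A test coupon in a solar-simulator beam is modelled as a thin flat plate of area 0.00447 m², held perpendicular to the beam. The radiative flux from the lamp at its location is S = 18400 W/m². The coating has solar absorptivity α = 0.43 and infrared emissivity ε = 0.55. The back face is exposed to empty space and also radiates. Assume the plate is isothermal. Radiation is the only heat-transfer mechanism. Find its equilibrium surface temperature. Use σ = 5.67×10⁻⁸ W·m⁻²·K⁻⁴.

T ≈ 597 K

At equilibrium, absorbed power = emitted power.
Absorbing cross-section = A = 0.004470 m²; emitting surface = 2A = 0.008940 m² (ratio 2).
αS·A_cross = εσ·A_surf·T⁴  ⇒  T⁴ = αS/(ε·2σ).
T⁴ = 0.430·18400/(0.55·2·5.67×10⁻⁸) = 1.269×10¹¹ K⁴.
T = (1.269×10¹¹)^(1/4).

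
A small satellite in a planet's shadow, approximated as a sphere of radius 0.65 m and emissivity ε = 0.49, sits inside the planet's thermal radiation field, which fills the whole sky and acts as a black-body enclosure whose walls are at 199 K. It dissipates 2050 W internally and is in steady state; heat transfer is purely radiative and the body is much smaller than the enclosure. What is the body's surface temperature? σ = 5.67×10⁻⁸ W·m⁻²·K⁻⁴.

For a small grey body in a large enclosure, net radiated power = εσA(T⁴ − T_w⁴).
Steady state: P = εσA(T⁴ − T_w⁴) with A = 4πr² = 5.309 m².
T⁴ = P/(εσA) + T_w⁴ = 2050/(0.49·5.67×10⁻⁸·5.309) + (199)⁴
    = 1.390×10¹⁰ + 1.568×10⁹ = 1.547×10¹⁰ K⁴.

T ≈ 353 K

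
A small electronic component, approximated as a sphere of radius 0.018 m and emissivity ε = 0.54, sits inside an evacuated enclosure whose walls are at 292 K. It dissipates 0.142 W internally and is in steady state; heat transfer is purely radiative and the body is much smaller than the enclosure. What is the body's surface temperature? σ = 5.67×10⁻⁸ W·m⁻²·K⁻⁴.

T ≈ 303 K

For a small grey body in a large enclosure, net radiated power = εσA(T⁴ − T_w⁴).
Steady state: P = εσA(T⁴ − T_w⁴) with A = 4πr² = 0.004072 m².
T⁴ = P/(εσA) + T_w⁴ = 0.142/(0.54·5.67×10⁻⁸·0.004072) + (292)⁴
    = 1.139×10⁹ + 7.270×10⁹ = 8.409×10⁹ K⁴.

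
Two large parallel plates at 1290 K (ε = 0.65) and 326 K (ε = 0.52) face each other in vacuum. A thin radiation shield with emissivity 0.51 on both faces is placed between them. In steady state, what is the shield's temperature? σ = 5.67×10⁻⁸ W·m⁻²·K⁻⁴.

T_s ≈ 1100 K

In steady state the net flux on the hot side equals that on the cold side.
σ(T₁⁴−T_s⁴)/D₁ = σ(T_s⁴−T₂⁴)/D₂, with D₁ = 1/ε₁+1/ε_s−1 = 2.499, D₂ = 1/ε_s+1/ε₂−1 = 2.884.
Solve for T_s⁴: T_s⁴ = (D₂·T₁⁴ + D₁·T₂⁴)/(D₁+D₂) = 1.489×10¹² K⁴.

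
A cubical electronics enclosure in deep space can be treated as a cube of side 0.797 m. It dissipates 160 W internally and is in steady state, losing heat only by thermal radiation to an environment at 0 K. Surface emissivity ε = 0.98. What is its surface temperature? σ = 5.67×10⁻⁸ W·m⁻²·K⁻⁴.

T ≈ 166 K

Steady state: internal power = radiated power, P = εσA T⁴.
Radiating area A = 6L² = 3.811 m².
T⁴ = P/(εσA) = 160/(0.98·5.67×10⁻⁸·3.811) = 7.555×10⁸ K⁴.
T = (7.555×10⁸)^(1/4).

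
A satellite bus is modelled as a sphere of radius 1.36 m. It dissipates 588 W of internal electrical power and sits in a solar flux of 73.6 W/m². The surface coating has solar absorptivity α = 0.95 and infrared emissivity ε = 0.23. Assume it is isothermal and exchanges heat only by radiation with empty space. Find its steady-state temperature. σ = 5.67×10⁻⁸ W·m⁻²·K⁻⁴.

At steady state, absorbed solar power + internal power = radiated power.
Absorbed: α·S·A_cross = 0.95·73.6·5.811 = 406.3 W (cross-section πr²).
Total input = 406.3 + 588 = 994.3 W.
Radiated: εσ·A_surf·T⁴ with A_surf = 4πr² = 23.24 m².
T⁴ = 994.3/(0.23·5.67×10⁻⁸·23.24) = 3.280×10⁹ K⁴.

T ≈ 239 K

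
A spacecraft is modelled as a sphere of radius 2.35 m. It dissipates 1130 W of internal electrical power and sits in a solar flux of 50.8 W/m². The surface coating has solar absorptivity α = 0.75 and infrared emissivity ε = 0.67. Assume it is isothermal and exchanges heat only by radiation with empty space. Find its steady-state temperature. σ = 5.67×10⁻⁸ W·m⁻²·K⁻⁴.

At steady state, absorbed solar power + internal power = radiated power.
Absorbed: α·S·A_cross = 0.75·50.8·17.35 = 661.0 W (cross-section πr²).
Total input = 661.0 + 1130 = 1791 W.
Radiated: εσ·A_surf·T⁴ with A_surf = 4πr² = 69.40 m².
T⁴ = 1791/(0.67·5.67×10⁻⁸·69.40) = 6.794×10⁸ K⁴.

T ≈ 161 K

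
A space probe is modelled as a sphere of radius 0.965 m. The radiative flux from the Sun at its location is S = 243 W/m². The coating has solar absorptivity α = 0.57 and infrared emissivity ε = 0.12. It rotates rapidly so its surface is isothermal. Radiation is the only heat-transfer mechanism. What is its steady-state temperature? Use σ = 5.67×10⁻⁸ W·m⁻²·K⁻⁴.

At equilibrium, absorbed power = emitted power.
Absorbing cross-section = πr² = 2.926 m²; emitting surface = 4πr² = 11.70 m² (ratio 4).
αS·A_cross = εσ·A_surf·T⁴  ⇒  T⁴ = αS/(ε·4σ).
T⁴ = 0.570·243/(0.12·4·5.67×10⁻⁸) = 5.089×10⁹ K⁴.
T = (5.089×10⁹)^(1/4).

T ≈ 267 K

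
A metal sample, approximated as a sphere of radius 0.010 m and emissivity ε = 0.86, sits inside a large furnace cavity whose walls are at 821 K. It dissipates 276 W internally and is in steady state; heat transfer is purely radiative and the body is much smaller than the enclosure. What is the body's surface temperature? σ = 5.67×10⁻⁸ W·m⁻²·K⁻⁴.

T ≈ 1490 K

For a small grey body in a large enclosure, net radiated power = εσA(T⁴ − T_w⁴).
Steady state: P = εσA(T⁴ − T_w⁴) with A = 4πr² = 0.001257 m².
T⁴ = P/(εσA) + T_w⁴ = 276/(0.86·5.67×10⁻⁸·0.001257) + (821)⁴
    = 4.504×10¹² + 4.543×10¹¹ = 4.959×10¹² K⁴.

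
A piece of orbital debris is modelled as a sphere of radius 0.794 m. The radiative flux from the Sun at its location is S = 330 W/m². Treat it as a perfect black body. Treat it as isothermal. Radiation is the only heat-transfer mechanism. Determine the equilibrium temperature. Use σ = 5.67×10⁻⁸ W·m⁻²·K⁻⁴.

At equilibrium, absorbed power = emitted power.
Absorbing cross-section = πr² = 1.981 m²; emitting surface = 4πr² = 7.922 m² (ratio 4).
S·A_cross = εσ·A_surf·T⁴  ⇒  T⁴ = S/(4σ).
T⁴ = 1.00·330/(4·5.67×10⁻⁸) = 1.455×10⁹ K⁴.
T = (1.455×10⁹)^(1/4).

T ≈ 195 K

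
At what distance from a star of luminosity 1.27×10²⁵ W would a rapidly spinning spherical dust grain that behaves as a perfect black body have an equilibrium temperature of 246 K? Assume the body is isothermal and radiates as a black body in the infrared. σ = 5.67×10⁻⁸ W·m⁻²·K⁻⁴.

d ≈ 3.49×10¹⁰ m

For an isothermal black-emitting sphere, (1−a)S·πr² = σ·4πr²·T⁴ ⇒ S = 4σT⁴/(1−a).
S = 4·5.67×10⁻⁸·(246)⁴/1.00 = 830.6 W/m².
Flux falls as S = L/(4πd²), so d = √(L/(4πS)) = √(1.27×10²⁵/(4π·830.6)).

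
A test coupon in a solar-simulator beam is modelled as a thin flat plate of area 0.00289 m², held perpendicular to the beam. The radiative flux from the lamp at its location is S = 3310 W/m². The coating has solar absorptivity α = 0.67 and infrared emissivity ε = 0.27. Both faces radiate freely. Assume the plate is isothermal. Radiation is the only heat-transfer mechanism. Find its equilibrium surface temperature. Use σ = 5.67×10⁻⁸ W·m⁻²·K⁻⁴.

At equilibrium, absorbed power = emitted power.
Absorbing cross-section = A = 0.002890 m²; emitting surface = 2A = 0.005780 m² (ratio 2).
αS·A_cross = εσ·A_surf·T⁴  ⇒  T⁴ = αS/(ε·2σ).
T⁴ = 0.670·3310/(0.27·2·5.67×10⁻⁸) = 7.243×10¹⁰ K⁴.
T = (7.243×10¹⁰)^(1/4).

T ≈ 519 K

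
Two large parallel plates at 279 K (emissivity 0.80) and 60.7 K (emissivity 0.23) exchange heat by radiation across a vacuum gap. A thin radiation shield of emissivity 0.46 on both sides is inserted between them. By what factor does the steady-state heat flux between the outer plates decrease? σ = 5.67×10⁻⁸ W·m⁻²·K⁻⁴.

factor ≈ 1.73

Without shield: q₀ = σΔ(T⁴)/(1/ε₁+1/ε₂−1) with denominator 4.598.
With shield the two gaps are in series; the resistances add: (1/ε₁+1/ε_s−1)+(1/ε_s+1/ε₂−1) = 2.424+5.522 = 7.946.
Heat-flux ratio q₀/q = 7.946/4.598.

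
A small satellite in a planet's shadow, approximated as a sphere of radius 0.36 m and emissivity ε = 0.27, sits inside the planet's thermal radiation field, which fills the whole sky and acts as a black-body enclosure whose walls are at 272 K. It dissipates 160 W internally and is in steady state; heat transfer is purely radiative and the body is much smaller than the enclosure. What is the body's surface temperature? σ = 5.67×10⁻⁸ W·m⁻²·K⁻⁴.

T ≈ 330 K

For a small grey body in a large enclosure, net radiated power = εσA(T⁴ − T_w⁴).
Steady state: P = εσA(T⁴ − T_w⁴) with A = 4πr² = 1.629 m².
T⁴ = P/(εσA) + T_w⁴ = 160/(0.27·5.67×10⁻⁸·1.629) + (272)⁴
    = 6.417×10⁹ + 5.474×10⁹ = 1.189×10¹⁰ K⁴.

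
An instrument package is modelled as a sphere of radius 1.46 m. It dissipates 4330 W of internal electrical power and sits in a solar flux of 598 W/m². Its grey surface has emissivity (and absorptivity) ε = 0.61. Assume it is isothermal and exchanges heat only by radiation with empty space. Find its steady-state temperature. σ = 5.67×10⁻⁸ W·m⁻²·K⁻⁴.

At steady state, absorbed solar power + internal power = radiated power.
Absorbed: α·S·A_cross = 0.61·598·6.697 = 2443 W (cross-section πr²).
Total input = 2443 + 4330 = 6773 W.
Radiated: εσ·A_surf·T⁴ with A_surf = 4πr² = 26.79 m².
T⁴ = 6773/(0.61·5.67×10⁻⁸·26.79) = 7.310×10⁹ K⁴.

T ≈ 292 K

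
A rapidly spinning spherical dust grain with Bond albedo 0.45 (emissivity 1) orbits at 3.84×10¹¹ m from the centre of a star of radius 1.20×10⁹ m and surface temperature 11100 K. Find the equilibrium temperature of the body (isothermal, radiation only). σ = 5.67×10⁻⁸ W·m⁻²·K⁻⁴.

The star's surface emits σT_*⁴; at distance d the flux is S = σT_*⁴(R_*/d)².
S = 5.67×10⁻⁸·(11100)⁴·(1.20×10⁹/3.84×10¹¹)² = 8406 W/m².
For an isothermal sphere T⁴ = (1−a)S/(4σ) = 2.038×10¹⁰ K⁴.

T ≈ 378 K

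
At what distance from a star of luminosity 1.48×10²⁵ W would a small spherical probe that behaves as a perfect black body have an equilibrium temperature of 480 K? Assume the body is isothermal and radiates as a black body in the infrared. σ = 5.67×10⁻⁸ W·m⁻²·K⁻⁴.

For an isothermal black-emitting sphere, (1−a)S·πr² = σ·4πr²·T⁴ ⇒ S = 4σT⁴/(1−a).
S = 4·5.67×10⁻⁸·(480)⁴/1.00 = 12040 W/m².
Flux falls as S = L/(4πd²), so d = √(L/(4πS)) = √(1.48×10²⁵/(4π·12040)).

d ≈ 9.89×10⁹ m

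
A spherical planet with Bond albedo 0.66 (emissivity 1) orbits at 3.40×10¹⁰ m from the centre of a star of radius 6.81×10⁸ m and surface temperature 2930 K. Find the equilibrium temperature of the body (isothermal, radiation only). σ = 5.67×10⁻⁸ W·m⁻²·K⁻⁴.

T ≈ 224 K

The star's surface emits σT_*⁴; at distance d the flux is S = σT_*⁴(R_*/d)².
S = 5.67×10⁻⁸·(2930)⁴·(6.81×10⁸/3.40×10¹⁰)² = 1676 W/m².
For an isothermal sphere T⁴ = (1−a)S/(4σ) = 2.513×10⁹ K⁴.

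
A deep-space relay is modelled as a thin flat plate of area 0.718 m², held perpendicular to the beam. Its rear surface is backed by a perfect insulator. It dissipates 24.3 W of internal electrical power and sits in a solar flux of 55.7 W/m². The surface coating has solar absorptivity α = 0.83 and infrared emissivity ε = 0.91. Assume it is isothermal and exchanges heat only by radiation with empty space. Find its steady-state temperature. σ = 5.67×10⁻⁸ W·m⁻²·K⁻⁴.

At steady state, absorbed solar power + internal power = radiated power.
Absorbed: α·S·A_cross = 0.83·55.7·0.7180 = 33.19 W (cross-section A).
Total input = 33.19 + 24.3 = 57.49 W.
Radiated: εσ·A_surf·T⁴ with A_surf = A = 0.7180 m².
T⁴ = 57.49/(0.91·5.67×10⁻⁸·0.7180) = 1.552×10⁹ K⁴.

T ≈ 198 K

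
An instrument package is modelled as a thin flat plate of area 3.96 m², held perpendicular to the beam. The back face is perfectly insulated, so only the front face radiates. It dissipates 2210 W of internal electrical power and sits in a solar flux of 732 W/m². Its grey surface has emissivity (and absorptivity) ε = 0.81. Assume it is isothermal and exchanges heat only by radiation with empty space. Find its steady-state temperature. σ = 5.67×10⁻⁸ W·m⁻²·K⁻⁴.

At steady state, absorbed solar power + internal power = radiated power.
Absorbed: α·S·A_cross = 0.81·732·3.960 = 2348 W (cross-section A).
Total input = 2348 + 2210 = 4558 W.
Radiated: εσ·A_surf·T⁴ with A_surf = A = 3.960 m².
T⁴ = 4558/(0.81·5.67×10⁻⁸·3.960) = 2.506×10¹⁰ K⁴.

T ≈ 398 K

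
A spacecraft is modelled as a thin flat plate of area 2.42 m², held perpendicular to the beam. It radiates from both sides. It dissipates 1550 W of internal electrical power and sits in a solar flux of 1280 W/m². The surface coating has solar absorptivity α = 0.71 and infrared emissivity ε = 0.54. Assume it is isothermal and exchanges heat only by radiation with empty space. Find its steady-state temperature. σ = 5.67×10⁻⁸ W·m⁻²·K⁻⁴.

At steady state, absorbed solar power + internal power = radiated power.
Absorbed: α·S·A_cross = 0.71·1280·2.420 = 2199 W (cross-section A).
Total input = 2199 + 1550 = 3749 W.
Radiated: εσ·A_surf·T⁴ with A_surf = 2A = 4.840 m².
T⁴ = 3749/(0.54·5.67×10⁻⁸·4.840) = 2.530×10¹⁰ K⁴.

T ≈ 399 K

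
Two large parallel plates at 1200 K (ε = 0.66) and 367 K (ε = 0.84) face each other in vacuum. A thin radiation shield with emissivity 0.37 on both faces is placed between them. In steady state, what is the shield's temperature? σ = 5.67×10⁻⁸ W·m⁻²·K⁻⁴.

In steady state the net flux on the hot side equals that on the cold side.
σ(T₁⁴−T_s⁴)/D₁ = σ(T_s⁴−T₂⁴)/D₂, with D₁ = 1/ε₁+1/ε_s−1 = 3.218, D₂ = 1/ε_s+1/ε₂−1 = 2.893.
Solve for T_s⁴: T_s⁴ = (D₂·T₁⁴ + D₁·T₂⁴)/(D₁+D₂) = 9.913×10¹¹ K⁴.

T_s ≈ 998 K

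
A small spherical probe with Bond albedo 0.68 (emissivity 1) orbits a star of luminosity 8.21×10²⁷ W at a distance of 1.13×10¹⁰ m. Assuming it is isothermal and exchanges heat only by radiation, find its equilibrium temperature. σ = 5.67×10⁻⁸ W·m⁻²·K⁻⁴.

First find the stellar flux at distance d: S = L/(4πd²) = 8.21×10²⁷/(4π·(1.13×10¹⁰)²) = 5.117×10⁶ W/m².
For an isothermal sphere, absorbed (1−a)S·πr² = emitted σ·4πr²·T⁴, so T⁴ = (1−a)S/(4σ).
T⁴ = 0.320·5.117×10⁶/(4·5.67×10⁻⁸) = 7.219×10¹² K⁴.

T ≈ 1640 K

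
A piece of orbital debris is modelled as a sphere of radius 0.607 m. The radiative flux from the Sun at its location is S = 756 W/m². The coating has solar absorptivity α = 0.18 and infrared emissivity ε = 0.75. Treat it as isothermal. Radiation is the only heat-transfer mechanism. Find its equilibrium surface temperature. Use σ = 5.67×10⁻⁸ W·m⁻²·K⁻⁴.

At equilibrium, absorbed power = emitted power.
Absorbing cross-section = πr² = 1.158 m²; emitting surface = 4πr² = 4.630 m² (ratio 4).
αS·A_cross = εσ·A_surf·T⁴  ⇒  T⁴ = αS/(ε·4σ).
T⁴ = 0.180·756/(0.75·4·5.67×10⁻⁸) = 8.000×10⁸ K⁴.
T = (8.000×10⁸)^(1/4).

T ≈ 168 K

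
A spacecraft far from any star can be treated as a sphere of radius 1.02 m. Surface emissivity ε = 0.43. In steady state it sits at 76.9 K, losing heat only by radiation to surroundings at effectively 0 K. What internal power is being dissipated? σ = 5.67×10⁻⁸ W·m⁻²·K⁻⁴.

Steady state: P = εσA T⁴.
A = 4πr² = 13.07 m²; T⁴ = (76.9)⁴ = 3.497×10⁷ K⁴.
P = 0.43 × 5.67×10⁻⁸ × 13.07 × 3.497×10⁷.

P ≈ 11.1 W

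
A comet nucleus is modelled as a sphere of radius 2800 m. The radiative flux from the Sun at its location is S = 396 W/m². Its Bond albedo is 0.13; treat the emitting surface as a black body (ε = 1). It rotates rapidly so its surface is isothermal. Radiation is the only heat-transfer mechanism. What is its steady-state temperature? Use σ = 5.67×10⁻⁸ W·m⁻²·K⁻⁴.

At equilibrium, absorbed power = emitted power.
Absorbing cross-section = πr² = 2.463×10⁷ m²; emitting surface = 4πr² = 9.852×10⁷ m² (ratio 4).
(1−a)S·A_cross = εσ·A_surf·T⁴  ⇒  T⁴ = (1−a)S/(4σ).
T⁴ = 0.870·396/(4·5.67×10⁻⁸) = 1.519×10⁹ K⁴.
T = (1.519×10⁹)^(1/4).

T ≈ 197 K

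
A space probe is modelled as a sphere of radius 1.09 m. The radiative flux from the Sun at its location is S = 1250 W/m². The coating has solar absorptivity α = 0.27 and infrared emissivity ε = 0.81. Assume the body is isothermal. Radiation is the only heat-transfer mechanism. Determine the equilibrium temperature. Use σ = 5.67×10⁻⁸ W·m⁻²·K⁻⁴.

T ≈ 207 K

At equilibrium, absorbed power = emitted power.
Absorbing cross-section = πr² = 3.733 m²; emitting surface = 4πr² = 14.93 m² (ratio 4).
αS·A_cross = εσ·A_surf·T⁴  ⇒  T⁴ = αS/(ε·4σ).
T⁴ = 0.270·1250/(0.81·4·5.67×10⁻⁸) = 1.837×10⁹ K⁴.
T = (1.837×10⁹)^(1/4).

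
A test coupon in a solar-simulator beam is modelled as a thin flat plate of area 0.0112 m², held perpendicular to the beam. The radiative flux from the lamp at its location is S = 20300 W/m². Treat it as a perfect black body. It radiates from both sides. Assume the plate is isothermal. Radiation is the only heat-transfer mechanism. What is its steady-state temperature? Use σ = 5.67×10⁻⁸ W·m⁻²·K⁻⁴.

At equilibrium, absorbed power = emitted power.
Absorbing cross-section = A = 0.01120 m²; emitting surface = 2A = 0.02240 m² (ratio 2).
S·A_cross = εσ·A_surf·T⁴  ⇒  T⁴ = S/(2σ).
T⁴ = 1.00·20300/(2·5.67×10⁻⁸) = 1.790×10¹¹ K⁴.
T = (1.790×10¹¹)^(1/4).

T ≈ 650 K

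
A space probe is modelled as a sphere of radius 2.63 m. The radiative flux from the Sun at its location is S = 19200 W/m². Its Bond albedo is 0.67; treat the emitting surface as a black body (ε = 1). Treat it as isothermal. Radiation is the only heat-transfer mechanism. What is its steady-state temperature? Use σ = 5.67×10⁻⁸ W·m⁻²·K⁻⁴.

T ≈ 409 K

At equilibrium, absorbed power = emitted power.
Absorbing cross-section = πr² = 21.73 m²; emitting surface = 4πr² = 86.92 m² (ratio 4).
(1−a)S·A_cross = εσ·A_surf·T⁴  ⇒  T⁴ = (1−a)S/(4σ).
T⁴ = 0.330·19200/(4·5.67×10⁻⁸) = 2.794×10¹⁰ K⁴.
T = (2.794×10¹⁰)^(1/4).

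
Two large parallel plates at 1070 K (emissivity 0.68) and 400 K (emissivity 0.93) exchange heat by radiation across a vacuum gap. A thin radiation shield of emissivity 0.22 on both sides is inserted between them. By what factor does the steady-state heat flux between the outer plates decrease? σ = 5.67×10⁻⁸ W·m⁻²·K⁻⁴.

factor ≈ 6.23

Without shield: q₀ = σΔ(T⁴)/(1/ε₁+1/ε₂−1) with denominator 1.546.
With shield the two gaps are in series; the resistances add: (1/ε₁+1/ε_s−1)+(1/ε_s+1/ε₂−1) = 5.016+4.621 = 9.637.
Heat-flux ratio q₀/q = 9.637/1.546.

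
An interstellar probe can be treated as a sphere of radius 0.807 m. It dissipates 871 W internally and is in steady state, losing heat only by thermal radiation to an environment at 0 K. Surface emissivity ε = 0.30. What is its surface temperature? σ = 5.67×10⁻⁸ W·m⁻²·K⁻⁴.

Steady state: internal power = radiated power, P = εσA T⁴.
Radiating area A = 4πr² = 8.184 m².
T⁴ = P/(εσA) = 871/(0.30·5.67×10⁻⁸·8.184) = 6.257×10⁹ K⁴.
T = (6.257×10⁹)^(1/4).

T ≈ 281 K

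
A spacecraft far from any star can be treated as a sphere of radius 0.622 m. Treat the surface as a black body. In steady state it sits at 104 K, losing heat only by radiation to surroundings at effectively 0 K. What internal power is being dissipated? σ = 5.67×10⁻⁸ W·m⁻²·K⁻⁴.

Steady state: P = εσA T⁴.
A = 4πr² = 4.862 m²; T⁴ = (104)⁴ = 1.170×10⁸ K⁴.
P = 1.0 × 5.67×10⁻⁸ × 4.862 × 1.170×10⁸.

P ≈ 32.2 W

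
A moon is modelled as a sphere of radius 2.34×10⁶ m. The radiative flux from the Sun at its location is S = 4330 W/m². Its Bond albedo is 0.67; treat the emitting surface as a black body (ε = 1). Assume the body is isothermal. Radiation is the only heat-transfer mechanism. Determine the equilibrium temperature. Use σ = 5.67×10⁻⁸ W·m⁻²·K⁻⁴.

T ≈ 282 K

At equilibrium, absorbed power = emitted power.
Absorbing cross-section = πr² = 1.720×10¹³ m²; emitting surface = 4πr² = 6.881×10¹³ m² (ratio 4).
(1−a)S·A_cross = εσ·A_surf·T⁴  ⇒  T⁴ = (1−a)S/(4σ).
T⁴ = 0.330·4330/(4·5.67×10⁻⁸) = 6.300×10⁹ K⁴.
T = (6.300×10⁹)^(1/4).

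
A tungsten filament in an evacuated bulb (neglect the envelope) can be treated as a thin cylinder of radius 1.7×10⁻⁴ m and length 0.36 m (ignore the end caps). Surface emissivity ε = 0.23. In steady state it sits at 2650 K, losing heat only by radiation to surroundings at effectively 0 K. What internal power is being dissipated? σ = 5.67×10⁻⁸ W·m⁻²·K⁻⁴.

Steady state: P = εσA T⁴.
A = 2πrL = 3.845×10⁻⁴ m²; T⁴ = (2650)⁴ = 4.932×10¹³ K⁴.
P = 0.23 × 5.67×10⁻⁸ × 3.845×10⁻⁴ × 4.932×10¹³.

P ≈ 247 W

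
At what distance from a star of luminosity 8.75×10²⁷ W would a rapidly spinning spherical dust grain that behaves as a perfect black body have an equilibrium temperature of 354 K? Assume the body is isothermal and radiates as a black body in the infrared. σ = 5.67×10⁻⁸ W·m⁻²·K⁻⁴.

For an isothermal black-emitting sphere, (1−a)S·πr² = σ·4πr²·T⁴ ⇒ S = 4σT⁴/(1−a).
S = 4·5.67×10⁻⁸·(354)⁴/1.00 = 3562 W/m².
Flux falls as S = L/(4πd²), so d = √(L/(4πS)) = √(8.75×10²⁷/(4π·3562)).

d ≈ 4.42×10¹¹ m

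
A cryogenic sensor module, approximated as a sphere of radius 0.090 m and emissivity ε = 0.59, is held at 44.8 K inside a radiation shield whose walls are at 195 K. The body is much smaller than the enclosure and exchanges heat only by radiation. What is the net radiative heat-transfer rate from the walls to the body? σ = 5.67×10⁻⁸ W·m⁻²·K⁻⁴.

P_net ≈ 4.91 W

For a small grey body in a large enclosure: P_net = εσA(T_body⁴ − T_wall⁴).
A = 4πr² = 0.1018 m²; T_body⁴ − T_wall⁴ = 4.028×10⁶ − 1.446×10⁹ = -1.442×10⁹ K⁴.
|P_net| = 0.59·5.67×10⁻⁸·0.1018·1.442×10⁹.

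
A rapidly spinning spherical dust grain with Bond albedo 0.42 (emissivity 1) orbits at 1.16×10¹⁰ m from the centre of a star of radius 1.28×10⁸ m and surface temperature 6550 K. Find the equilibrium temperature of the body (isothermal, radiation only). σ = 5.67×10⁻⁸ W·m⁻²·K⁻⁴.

T ≈ 425 K

The star's surface emits σT_*⁴; at distance d the flux is S = σT_*⁴(R_*/d)².
S = 5.67×10⁻⁸·(6550)⁴·(1.28×10⁸/1.16×10¹⁰)² = 12710 W/m².
For an isothermal sphere T⁴ = (1−a)S/(4σ) = 3.250×10¹⁰ K⁴.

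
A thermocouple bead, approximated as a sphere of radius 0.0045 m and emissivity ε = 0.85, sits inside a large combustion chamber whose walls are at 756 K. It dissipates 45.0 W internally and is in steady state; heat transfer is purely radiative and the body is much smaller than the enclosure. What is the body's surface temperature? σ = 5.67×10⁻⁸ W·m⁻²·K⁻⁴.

For a small grey body in a large enclosure, net radiated power = εσA(T⁴ − T_w⁴).
Steady state: P = εσA(T⁴ − T_w⁴) with A = 4πr² = 2.545×10⁻⁴ m².
T⁴ = P/(εσA) + T_w⁴ = 45.0/(0.85·5.67×10⁻⁸·2.545×10⁻⁴) + (756)⁴
    = 3.669×10¹² + 3.267×10¹¹ = 3.996×10¹² K⁴.

T ≈ 1410 K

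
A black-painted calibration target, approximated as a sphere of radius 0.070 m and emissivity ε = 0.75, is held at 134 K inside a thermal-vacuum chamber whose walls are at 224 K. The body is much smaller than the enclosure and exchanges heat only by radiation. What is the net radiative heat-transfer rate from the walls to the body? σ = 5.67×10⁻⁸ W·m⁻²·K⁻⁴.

For a small grey body in a large enclosure: P_net = εσA(T_body⁴ − T_wall⁴).
A = 4πr² = 0.06158 m²; T_body⁴ − T_wall⁴ = 3.224×10⁸ − 2.518×10⁹ = -2.195×10⁹ K⁴.
|P_net| = 0.75·5.67×10⁻⁸·0.06158·2.195×10⁹.

P_net ≈ 5.75 W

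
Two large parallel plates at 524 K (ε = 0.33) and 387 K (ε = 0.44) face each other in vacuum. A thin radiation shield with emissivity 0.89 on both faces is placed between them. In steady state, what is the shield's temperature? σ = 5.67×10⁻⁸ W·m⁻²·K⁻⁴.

In steady state the net flux on the hot side equals that on the cold side.
σ(T₁⁴−T_s⁴)/D₁ = σ(T_s⁴−T₂⁴)/D₂, with D₁ = 1/ε₁+1/ε_s−1 = 3.154, D₂ = 1/ε_s+1/ε₂−1 = 2.396.
Solve for T_s⁴: T_s⁴ = (D₂·T₁⁴ + D₁·T₂⁴)/(D₁+D₂) = 4.530×10¹⁰ K⁴.

T_s ≈ 461 K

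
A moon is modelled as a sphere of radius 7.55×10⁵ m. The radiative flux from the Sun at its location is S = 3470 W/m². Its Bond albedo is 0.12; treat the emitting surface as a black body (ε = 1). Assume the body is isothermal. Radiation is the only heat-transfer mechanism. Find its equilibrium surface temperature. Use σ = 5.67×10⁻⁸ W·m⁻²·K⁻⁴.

At equilibrium, absorbed power = emitted power.
Absorbing cross-section = πr² = 1.791×10¹² m²; emitting surface = 4πr² = 7.163×10¹² m² (ratio 4).
(1−a)S·A_cross = εσ·A_surf·T⁴  ⇒  T⁴ = (1−a)S/(4σ).
T⁴ = 0.880·3470/(4·5.67×10⁻⁸) = 1.346×10¹⁰ K⁴.
T = (1.346×10¹⁰)^(1/4).

T ≈ 341 K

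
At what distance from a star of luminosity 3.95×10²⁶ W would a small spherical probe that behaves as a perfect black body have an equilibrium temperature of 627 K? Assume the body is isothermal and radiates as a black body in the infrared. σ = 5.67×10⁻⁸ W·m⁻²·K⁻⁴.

For an isothermal black-emitting sphere, (1−a)S·πr² = σ·4πr²·T⁴ ⇒ S = 4σT⁴/(1−a).
S = 4·5.67×10⁻⁸·(627)⁴/1.00 = 35050 W/m².
Flux falls as S = L/(4πd²), so d = √(L/(4πS)) = √(3.95×10²⁶/(4π·35050)).

d ≈ 2.99×10¹⁰ m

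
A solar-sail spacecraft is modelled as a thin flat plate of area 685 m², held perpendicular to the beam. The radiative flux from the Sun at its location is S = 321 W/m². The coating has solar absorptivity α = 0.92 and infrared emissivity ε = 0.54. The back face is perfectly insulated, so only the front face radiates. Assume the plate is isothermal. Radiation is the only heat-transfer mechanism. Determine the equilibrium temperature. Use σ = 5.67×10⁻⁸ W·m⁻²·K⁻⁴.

At equilibrium, absorbed power = emitted power.
Absorbing cross-section = A = 685.0 m²; emitting surface = A = 685.0 m² (ratio 1).
αS·A_cross = εσ·A_surf·T⁴  ⇒  T⁴ = αS/(ε·1σ).
T⁴ = 0.920·321/(0.54·1·5.67×10⁻⁸) = 9.645×10⁹ K⁴.
T = (9.645×10⁹)^(1/4).

T ≈ 313 K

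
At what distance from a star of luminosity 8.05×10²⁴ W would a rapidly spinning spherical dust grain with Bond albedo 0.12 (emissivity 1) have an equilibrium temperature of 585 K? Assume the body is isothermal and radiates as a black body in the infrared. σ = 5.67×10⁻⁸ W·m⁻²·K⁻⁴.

d ≈ 4.61×10⁹ m

For an isothermal black-emitting sphere, (1−a)S·πr² = σ·4πr²·T⁴ ⇒ S = 4σT⁴/(1−a).
S = 4·5.67×10⁻⁸·(585)⁴/0.880 = 30180 W/m².
Flux falls as S = L/(4πd²), so d = √(L/(4πS)) = √(8.05×10²⁴/(4π·30180)).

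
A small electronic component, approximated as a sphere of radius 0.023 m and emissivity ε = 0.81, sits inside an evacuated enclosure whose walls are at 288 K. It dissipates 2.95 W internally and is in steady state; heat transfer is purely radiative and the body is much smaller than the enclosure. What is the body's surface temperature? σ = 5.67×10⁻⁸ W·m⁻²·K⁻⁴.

T ≈ 359 K

For a small grey body in a large enclosure, net radiated power = εσA(T⁴ − T_w⁴).
Steady state: P = εσA(T⁴ − T_w⁴) with A = 4πr² = 0.006648 m².
T⁴ = P/(εσA) + T_w⁴ = 2.95/(0.81·5.67×10⁻⁸·0.006648) + (288)⁴
    = 9.662×10⁹ + 6.880×10⁹ = 1.654×10¹⁰ K⁴.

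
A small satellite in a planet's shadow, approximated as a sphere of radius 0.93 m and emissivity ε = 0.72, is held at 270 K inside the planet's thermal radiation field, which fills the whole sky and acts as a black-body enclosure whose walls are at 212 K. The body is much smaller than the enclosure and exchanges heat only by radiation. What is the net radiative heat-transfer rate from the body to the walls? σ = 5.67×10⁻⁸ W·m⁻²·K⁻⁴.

P_net ≈ 1460 W

For a small grey body in a large enclosure: P_net = εσA(T_body⁴ − T_wall⁴).
A = 4πr² = 10.87 m²; T_body⁴ − T_wall⁴ = 5.314×10⁹ − 2.020×10⁹ = 3.294×10⁹ K⁴.
|P_net| = 0.72·5.67×10⁻⁸·10.87·3.294×10⁹.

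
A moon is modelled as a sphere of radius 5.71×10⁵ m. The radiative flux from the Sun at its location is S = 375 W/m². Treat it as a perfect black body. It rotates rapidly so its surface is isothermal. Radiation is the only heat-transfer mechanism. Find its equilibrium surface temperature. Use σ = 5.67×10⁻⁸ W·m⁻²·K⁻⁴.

T ≈ 202 K

At equilibrium, absorbed power = emitted power.
Absorbing cross-section = πr² = 1.024×10¹² m²; emitting surface = 4πr² = 4.097×10¹² m² (ratio 4).
S·A_cross = εσ·A_surf·T⁴  ⇒  T⁴ = S/(4σ).
T⁴ = 1.00·375/(4·5.67×10⁻⁸) = 1.653×10⁹ K⁴.
T = (1.653×10⁹)^(1/4).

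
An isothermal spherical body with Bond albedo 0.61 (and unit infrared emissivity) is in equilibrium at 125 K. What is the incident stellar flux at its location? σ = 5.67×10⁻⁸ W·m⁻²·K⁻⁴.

(1−a)S·πr² = σ·4πr²·T⁴ ⇒ S = 4σT⁴/(1−a).
S = 4·5.67×10⁻⁸·2.441×10⁸/0.390.

S ≈ 142 W/m²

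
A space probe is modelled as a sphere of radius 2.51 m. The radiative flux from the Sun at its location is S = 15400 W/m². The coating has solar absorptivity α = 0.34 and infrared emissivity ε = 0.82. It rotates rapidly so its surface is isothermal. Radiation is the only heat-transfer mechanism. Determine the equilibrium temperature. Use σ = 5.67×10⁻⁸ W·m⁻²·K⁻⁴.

At equilibrium, absorbed power = emitted power.
Absorbing cross-section = πr² = 19.79 m²; emitting surface = 4πr² = 79.17 m² (ratio 4).
αS·A_cross = εσ·A_surf·T⁴  ⇒  T⁴ = αS/(ε·4σ).
T⁴ = 0.340·15400/(0.82·4·5.67×10⁻⁸) = 2.815×10¹⁰ K⁴.
T = (2.815×10¹⁰)^(1/4).

T ≈ 410 K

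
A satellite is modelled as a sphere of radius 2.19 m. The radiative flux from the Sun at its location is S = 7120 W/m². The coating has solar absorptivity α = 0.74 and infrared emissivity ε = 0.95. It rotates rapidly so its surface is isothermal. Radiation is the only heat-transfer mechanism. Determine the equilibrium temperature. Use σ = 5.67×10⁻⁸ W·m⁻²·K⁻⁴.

T ≈ 395 K

At equilibrium, absorbed power = emitted power.
Absorbing cross-section = πr² = 15.07 m²; emitting surface = 4πr² = 60.27 m² (ratio 4).
αS·A_cross = εσ·A_surf·T⁴  ⇒  T⁴ = αS/(ε·4σ).
T⁴ = 0.740·7120/(0.95·4·5.67×10⁻⁸) = 2.445×10¹⁰ K⁴.
T = (2.445×10¹⁰)^(1/4).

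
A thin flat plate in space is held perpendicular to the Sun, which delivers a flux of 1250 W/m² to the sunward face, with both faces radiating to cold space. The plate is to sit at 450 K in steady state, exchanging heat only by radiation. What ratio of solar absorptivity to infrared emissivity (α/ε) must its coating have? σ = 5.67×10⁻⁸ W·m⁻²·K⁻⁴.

Balance: αS·A = εσ·2A·T⁴ ⇒ α/ε = 2σT⁴/S.
α/ε = 2·5.67×10⁻⁸·(450)⁴/1250 = 2·5.67×10⁻⁸·4.101×10¹⁰/1250.

α/ε ≈ 3.72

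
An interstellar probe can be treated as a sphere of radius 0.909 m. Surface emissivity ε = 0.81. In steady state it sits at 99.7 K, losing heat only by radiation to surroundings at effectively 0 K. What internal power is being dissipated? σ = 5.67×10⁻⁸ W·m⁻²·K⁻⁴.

Steady state: P = εσA T⁴.
A = 4πr² = 10.38 m²; T⁴ = (99.7)⁴ = 9.881×10⁷ K⁴.
P = 0.81 × 5.67×10⁻⁸ × 10.38 × 9.881×10⁷.

P ≈ 47.1 W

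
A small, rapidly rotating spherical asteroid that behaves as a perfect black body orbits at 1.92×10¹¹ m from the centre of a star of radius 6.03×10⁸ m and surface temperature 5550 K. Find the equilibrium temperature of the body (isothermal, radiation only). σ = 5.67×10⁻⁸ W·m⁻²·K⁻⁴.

T ≈ 220 K

The star's surface emits σT_*⁴; at distance d the flux is S = σT_*⁴(R_*/d)².
S = 5.67×10⁻⁸·(5550)⁴·(6.03×10⁸/1.92×10¹¹)² = 530.6 W/m².
For an isothermal sphere T⁴ = (1−a)S/(4σ) = 2.340×10⁹ K⁴.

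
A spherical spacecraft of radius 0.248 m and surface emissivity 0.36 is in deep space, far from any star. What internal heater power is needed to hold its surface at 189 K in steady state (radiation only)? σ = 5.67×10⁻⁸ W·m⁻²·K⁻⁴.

P = εσ·4πr²·T⁴.
4πr² = 0.7729 m²; T⁴ = 1.276×10⁹ K⁴.
P = 0.36·5.67×10⁻⁸·0.7729·1.276×10⁹.

P ≈ 20.1 W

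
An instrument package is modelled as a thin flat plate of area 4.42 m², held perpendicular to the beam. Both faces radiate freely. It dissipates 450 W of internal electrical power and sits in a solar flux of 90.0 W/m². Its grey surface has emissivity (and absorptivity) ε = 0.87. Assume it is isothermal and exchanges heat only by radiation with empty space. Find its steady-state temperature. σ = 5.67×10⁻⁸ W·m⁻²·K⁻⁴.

T ≈ 207 K

At steady state, absorbed solar power + internal power = radiated power.
Absorbed: α·S·A_cross = 0.87·90.0·4.420 = 346.1 W (cross-section A).
Total input = 346.1 + 450 = 796.1 W.
Radiated: εσ·A_surf·T⁴ with A_surf = 2A = 8.840 m².
T⁴ = 796.1/(0.87·5.67×10⁻⁸·8.840) = 1.826×10⁹ K⁴.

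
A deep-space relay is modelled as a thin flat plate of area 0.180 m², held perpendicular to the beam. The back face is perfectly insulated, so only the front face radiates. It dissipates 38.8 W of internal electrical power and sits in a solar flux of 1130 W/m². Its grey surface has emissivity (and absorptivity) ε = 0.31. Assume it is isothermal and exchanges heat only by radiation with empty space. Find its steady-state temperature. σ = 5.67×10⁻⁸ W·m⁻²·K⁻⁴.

T ≈ 424 K

At steady state, absorbed solar power + internal power = radiated power.
Absorbed: α·S·A_cross = 0.31·1130·0.1800 = 63.05 W (cross-section A).
Total input = 63.05 + 38.8 = 101.9 W.
Radiated: εσ·A_surf·T⁴ with A_surf = A = 0.1800 m².
T⁴ = 101.9/(0.31·5.67×10⁻⁸·0.1800) = 3.219×10¹⁰ K⁴.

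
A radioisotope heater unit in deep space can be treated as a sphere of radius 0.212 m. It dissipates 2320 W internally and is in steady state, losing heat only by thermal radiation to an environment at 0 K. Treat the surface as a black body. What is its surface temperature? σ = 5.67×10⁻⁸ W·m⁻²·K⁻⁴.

Steady state: internal power = radiated power, P = εσA T⁴.
Radiating area A = 4πr² = 0.5648 m².
T⁴ = P/(εσA) = 2320/(1.0·5.67×10⁻⁸·0.5648) = 7.245×10¹⁰ K⁴.
T = (7.245×10¹⁰)^(1/4).

T ≈ 519 K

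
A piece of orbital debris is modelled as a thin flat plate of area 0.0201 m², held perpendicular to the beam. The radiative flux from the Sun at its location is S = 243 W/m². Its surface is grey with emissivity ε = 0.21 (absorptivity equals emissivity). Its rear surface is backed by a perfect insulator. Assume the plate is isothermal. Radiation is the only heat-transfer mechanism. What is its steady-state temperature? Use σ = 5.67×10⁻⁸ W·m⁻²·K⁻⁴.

T ≈ 256 K

At equilibrium, absorbed power = emitted power.
Absorbing cross-section = A = 0.02010 m²; emitting surface = A = 0.02010 m² (ratio 1).
εS·A_cross = εσ·A_surf·T⁴  ⇒  T⁴ = S/(1σ)   (ε cancels).
T⁴ = 243/(1·5.67×10⁻⁸) = 4.286×10⁹ K⁴.
T = (4.286×10⁹)^(1/4).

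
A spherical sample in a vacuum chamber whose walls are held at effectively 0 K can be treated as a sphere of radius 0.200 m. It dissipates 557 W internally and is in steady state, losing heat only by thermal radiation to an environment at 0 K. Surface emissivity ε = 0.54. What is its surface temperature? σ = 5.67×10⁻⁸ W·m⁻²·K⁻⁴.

Steady state: internal power = radiated power, P = εσA T⁴.
Radiating area A = 4πr² = 0.5027 m².
T⁴ = P/(εσA) = 557/(0.54·5.67×10⁻⁸·0.5027) = 3.619×10¹⁰ K⁴.
T = (3.619×10¹⁰)^(1/4).

T ≈ 436 K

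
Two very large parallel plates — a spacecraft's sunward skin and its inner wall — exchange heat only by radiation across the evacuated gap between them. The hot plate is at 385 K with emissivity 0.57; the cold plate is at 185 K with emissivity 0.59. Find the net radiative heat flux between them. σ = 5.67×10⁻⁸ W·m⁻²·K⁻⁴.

For two infinite grey parallel plates, q = σ(T₁⁴ − T₂⁴)/(1/ε₁ + 1/ε₂ − 1).
T₁⁴ − T₂⁴ = 2.197×10¹⁰ − 1.171×10⁹ = 2.080×10¹⁰ K⁴.
1/ε₁ + 1/ε₂ − 1 = 1.754 + 1.695 − 1 = 2.449.
q = 5.67×10⁻⁸ × 2.080×10¹⁰ / 2.449.

q ≈ 481 W/m²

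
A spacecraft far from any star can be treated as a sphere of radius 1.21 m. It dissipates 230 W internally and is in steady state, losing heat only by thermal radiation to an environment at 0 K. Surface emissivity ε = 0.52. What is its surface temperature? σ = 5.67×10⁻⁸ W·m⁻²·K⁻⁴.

Steady state: internal power = radiated power, P = εσA T⁴.
Radiating area A = 4πr² = 18.40 m².
T⁴ = P/(εσA) = 230/(0.52·5.67×10⁻⁸·18.40) = 4.240×10⁸ K⁴.
T = (4.240×10⁸)^(1/4).

T ≈ 143 K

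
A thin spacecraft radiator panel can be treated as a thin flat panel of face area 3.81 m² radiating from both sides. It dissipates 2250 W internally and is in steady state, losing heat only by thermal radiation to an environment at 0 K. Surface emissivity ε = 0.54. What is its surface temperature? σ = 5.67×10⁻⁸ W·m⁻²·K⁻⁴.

T ≈ 313 K

Steady state: internal power = radiated power, P = εσA T⁴.
Radiating area A = 2·3.81 = 7.620 m².
T⁴ = P/(εσA) = 2250/(0.54·5.67×10⁻⁸·7.620) = 9.644×10⁹ K⁴.
T = (9.644×10⁹)^(1/4).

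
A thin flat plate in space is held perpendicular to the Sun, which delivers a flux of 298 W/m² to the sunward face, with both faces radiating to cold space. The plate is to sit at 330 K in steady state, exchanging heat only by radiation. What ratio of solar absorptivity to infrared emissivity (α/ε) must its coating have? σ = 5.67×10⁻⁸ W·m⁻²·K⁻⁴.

Balance: αS·A = εσ·2A·T⁴ ⇒ α/ε = 2σT⁴/S.
α/ε = 2·5.67×10⁻⁸·(330)⁴/298 = 2·5.67×10⁻⁸·1.186×10¹⁰/298.

α/ε ≈ 4.51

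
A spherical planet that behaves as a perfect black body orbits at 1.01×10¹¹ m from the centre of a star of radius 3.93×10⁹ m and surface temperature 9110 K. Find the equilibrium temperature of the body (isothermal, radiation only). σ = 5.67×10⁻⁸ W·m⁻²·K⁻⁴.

The star's surface emits σT_*⁴; at distance d the flux is S = σT_*⁴(R_*/d)².
S = 5.67×10⁻⁸·(9110)⁴·(3.93×10⁹/1.01×10¹¹)² = 5.913×10⁵ W/m².
For an isothermal sphere T⁴ = (1−a)S/(4σ) = 2.607×10¹² K⁴.

T ≈ 1270 K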